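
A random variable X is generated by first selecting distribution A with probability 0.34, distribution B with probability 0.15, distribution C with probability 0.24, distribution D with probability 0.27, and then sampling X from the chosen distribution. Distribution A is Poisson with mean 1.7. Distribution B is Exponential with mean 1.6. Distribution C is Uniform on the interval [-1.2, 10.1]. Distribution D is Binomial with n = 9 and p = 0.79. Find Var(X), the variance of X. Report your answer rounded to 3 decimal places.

Per component, A: μ=1.7, E[X²]=4.59; B: μ=1.6, E[X²]=5.12; C: μ=4.45, E[X²]=30.4433; D: μ=7.11, E[X²]=52.0452.
E[X] = 0.34·1.7 + 0.15·1.6 + 0.24·4.45 + 0.27·7.11 = 3.8057.
E[X²] = 0.34·4.59 + 0.15·5.12 + 0.24·30.4433 + 0.27·52.0452 = 23.6872.
Var(X) = E[X²] − (E[X])² = 23.6872 − 14.4834 = 9.20385.

9.204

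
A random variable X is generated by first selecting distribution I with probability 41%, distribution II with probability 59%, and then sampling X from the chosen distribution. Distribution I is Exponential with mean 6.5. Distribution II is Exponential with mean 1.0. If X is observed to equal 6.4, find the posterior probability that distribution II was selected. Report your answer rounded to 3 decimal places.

0.040

Likelihoods f(6.4 | ·): I: 0.0574743; II: 0.00166156.
Posterior ∝ prior × likelihood. Numerator for II: 0.59·0.00166156 = 0.000980319.
Normalizing constant: 0.41·0.0574743 + 0.59·0.00166156 = 0.0245448.
P(II | observation) = 0.000980319 / 0.0245448 = 0.03994.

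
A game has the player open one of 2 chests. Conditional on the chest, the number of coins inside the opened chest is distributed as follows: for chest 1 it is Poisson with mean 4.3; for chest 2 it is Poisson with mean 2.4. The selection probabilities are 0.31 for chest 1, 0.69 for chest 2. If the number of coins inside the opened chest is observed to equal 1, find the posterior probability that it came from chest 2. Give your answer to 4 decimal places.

0.8925

Likelihoods P(X=1 | ·): 1: 0.0583448; 2: 0.217723.
Posterior ∝ prior × likelihood. Numerator for 2: 0.69·0.217723 = 0.150229.
Normalizing constant: 0.31·0.0583448 + 0.69·0.217723 = 0.168316.
P(2 | observation) = 0.150229 / 0.168316 = 0.892542.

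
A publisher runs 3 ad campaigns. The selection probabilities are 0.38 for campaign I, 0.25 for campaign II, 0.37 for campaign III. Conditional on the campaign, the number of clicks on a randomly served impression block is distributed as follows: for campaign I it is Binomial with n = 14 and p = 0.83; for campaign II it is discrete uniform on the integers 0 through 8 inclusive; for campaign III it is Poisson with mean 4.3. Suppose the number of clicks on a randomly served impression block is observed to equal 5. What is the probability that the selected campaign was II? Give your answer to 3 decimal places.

Likelihoods P(X=5 | ·): I: 9.35179e-05; II: 0.111111; III: 0.166224.
Posterior ∝ prior × likelihood. Numerator for II: 0.25·0.111111 = 0.0277778.
Normalizing constant: 0.38·9.35179e-05 + 0.25·0.111111 + 0.37·0.166224 = 0.0893163.
P(II | observation) = 0.0277778 / 0.0893163 = 0.311004.

0.311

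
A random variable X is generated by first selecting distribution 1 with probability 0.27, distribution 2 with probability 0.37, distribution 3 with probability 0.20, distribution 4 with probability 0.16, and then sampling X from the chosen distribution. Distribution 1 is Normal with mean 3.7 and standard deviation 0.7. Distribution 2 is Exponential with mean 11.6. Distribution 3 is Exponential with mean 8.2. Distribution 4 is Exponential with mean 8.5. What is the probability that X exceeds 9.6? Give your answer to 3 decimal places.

Conditional on each component, P(X > 9.6): 1: 0; 2: 0.437103; 3: 0.31014; 4: 0.323223.
By total probability, P(X > 9.6) = 0.27·0 + 0.37·0.437103 + 0.2·0.31014 + 0.16·0.323223 = 0.275472.

0.275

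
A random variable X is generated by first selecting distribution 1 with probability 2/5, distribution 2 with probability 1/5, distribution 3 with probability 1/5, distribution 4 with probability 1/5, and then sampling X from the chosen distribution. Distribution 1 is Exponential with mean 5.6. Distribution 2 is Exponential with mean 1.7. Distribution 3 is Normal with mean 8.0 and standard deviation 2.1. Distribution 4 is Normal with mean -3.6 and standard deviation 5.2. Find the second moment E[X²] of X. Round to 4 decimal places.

For each component E[X²] = Var + (mean)², giving 1: 62.72; 2: 5.78; 3: 68.41; 4: 40.
Overall E[X²] = 0.4·62.72 + 0.2·5.78 + 0.2·68.41 + 0.2·40 = 47.926.

47.9260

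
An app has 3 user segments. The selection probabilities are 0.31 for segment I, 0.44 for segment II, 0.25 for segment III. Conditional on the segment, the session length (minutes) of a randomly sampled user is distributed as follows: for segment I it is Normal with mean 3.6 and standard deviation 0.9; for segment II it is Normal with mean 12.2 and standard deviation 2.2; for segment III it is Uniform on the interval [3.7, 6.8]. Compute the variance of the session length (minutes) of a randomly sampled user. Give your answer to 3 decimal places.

Per component, I: μ=3.6, E[X²]=13.77; II: μ=12.2, E[X²]=153.68; III: μ=5.25, E[X²]=28.3633.
E[X] = 0.31·3.6 + 0.44·12.2 + 0.25·5.25 = 7.7965.
E[X²] = 0.31·13.77 + 0.44·153.68 + 0.25·28.3633 = 78.9787.
Var(X) = E[X²] − (E[X])² = 78.9787 − 60.7854 = 18.1933.

18.193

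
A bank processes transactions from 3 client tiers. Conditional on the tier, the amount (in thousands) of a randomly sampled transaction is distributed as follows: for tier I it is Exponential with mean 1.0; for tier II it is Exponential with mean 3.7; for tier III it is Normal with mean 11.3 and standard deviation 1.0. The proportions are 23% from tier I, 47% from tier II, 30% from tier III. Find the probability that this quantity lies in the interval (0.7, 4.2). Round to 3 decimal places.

0.349

Conditional on each tier, P(0.7 < X < 4.2): I: 0.48159; II: 0.506251; III: 6.23779e-13.
By total probability, P(0.7 < X < 4.2) = 0.23·0.48159 + 0.47·0.506251 + 0.3·6.23779e-13 = 0.348704.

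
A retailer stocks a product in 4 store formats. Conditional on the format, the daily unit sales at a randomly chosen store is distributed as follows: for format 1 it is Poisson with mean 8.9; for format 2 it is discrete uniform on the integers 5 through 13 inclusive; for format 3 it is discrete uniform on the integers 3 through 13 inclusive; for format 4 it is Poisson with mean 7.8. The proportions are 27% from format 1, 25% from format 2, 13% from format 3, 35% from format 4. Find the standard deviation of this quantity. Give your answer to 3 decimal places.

2.899

Per component, 1: μ=8.9, E[X²]=88.11; 2: μ=9, E[X²]=87.6667; 3: μ=8, E[X²]=74; 4: μ=7.8, E[X²]=68.64.
E[X] = 0.27·8.9 + 0.25·9 + 0.13·8 + 0.35·7.8 = 8.423.
E[X²] = 0.27·88.11 + 0.25·87.6667 + 0.13·74 + 0.35·68.64 = 79.3504.
Var(X) = E[X²] − (E[X])² = 79.3504 − 70.9469 = 8.40344.
SD(X) = √8.40344 = 2.89887.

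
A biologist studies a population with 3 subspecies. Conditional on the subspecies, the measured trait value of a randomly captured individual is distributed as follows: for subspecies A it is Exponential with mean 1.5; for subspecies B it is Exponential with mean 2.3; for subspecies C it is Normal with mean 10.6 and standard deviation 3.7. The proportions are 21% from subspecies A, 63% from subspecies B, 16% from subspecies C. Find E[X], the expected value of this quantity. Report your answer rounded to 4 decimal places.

Component means — A: 1.5; B: 2.3; C: 10.6.
E[X] = 0.21·1.5 + 0.63·2.3 + 0.16·10.6 = 3.46.

3.4600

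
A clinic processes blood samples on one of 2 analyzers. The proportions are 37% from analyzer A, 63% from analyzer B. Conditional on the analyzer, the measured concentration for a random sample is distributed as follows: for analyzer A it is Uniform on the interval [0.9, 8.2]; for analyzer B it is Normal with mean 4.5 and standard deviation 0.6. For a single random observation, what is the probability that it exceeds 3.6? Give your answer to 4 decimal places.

Conditional on each analyzer, P(X > 3.6): A: 0.630137; B: 0.933193.
By total probability, P(X > 3.6) = 0.37·0.630137 + 0.63·0.933193 = 0.821062.

0.8211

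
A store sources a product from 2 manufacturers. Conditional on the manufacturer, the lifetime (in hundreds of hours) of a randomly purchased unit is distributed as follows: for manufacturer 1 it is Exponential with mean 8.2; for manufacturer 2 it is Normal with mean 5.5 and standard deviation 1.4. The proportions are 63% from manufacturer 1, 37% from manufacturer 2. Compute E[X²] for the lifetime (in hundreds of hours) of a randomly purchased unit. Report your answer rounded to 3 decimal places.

96.640

For each component E[X²] = Var + (mean)², giving 1: 134.48; 2: 32.21.
Overall E[X²] = 0.63·134.48 + 0.37·32.21 = 96.6401.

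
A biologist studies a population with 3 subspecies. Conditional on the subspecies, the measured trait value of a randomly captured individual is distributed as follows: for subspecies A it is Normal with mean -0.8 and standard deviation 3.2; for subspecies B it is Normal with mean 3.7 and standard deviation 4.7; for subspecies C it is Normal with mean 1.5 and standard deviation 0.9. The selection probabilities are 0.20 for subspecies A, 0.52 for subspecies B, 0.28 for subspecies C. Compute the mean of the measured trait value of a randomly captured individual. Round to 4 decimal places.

2.1840

Component means — A: -0.8; B: 3.7; C: 1.5.
E[X] = 0.2·-0.8 + 0.52·3.7 + 0.28·1.5 = 2.184.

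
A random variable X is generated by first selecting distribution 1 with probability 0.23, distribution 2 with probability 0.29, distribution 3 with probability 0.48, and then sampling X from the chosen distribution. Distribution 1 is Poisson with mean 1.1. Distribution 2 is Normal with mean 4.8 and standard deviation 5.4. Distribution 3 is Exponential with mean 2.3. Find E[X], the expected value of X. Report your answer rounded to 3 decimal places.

2.749

Component means — 1: 1.1; 2: 4.8; 3: 2.3.
E[X] = 0.23·1.1 + 0.29·4.8 + 0.48·2.3 = 2.749.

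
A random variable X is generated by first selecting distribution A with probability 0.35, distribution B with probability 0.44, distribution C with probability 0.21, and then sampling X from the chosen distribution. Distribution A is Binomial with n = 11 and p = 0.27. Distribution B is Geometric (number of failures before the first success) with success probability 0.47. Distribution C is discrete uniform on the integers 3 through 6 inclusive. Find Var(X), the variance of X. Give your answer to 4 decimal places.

3.8226

Per component, A: μ=2.97, E[X²]=10.989; B: μ=1.12766, E[X²]=3.67089; C: μ=4.5, E[X²]=21.5.
E[X] = 0.35·2.97 + 0.44·1.12766 + 0.21·4.5 = 2.48067.
E[X²] = 0.35·10.989 + 0.44·3.67089 + 0.21·21.5 = 9.97634.
Var(X) = E[X²] − (E[X])² = 9.97634 − 6.15372 = 3.82262.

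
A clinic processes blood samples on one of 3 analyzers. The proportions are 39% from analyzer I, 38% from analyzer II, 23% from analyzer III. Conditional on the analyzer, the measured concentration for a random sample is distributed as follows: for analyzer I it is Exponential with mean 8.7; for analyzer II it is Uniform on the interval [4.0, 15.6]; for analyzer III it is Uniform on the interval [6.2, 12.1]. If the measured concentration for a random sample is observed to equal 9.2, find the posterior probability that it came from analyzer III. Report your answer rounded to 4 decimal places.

Likelihoods f(9.2 | ·): I: 0.0399233; II: 0.0862069; III: 0.169492.
Posterior ∝ prior × likelihood. Numerator for III: 0.23·0.169492 = 0.0389831.
Normalizing constant: 0.39·0.0399233 + 0.38·0.0862069 + 0.23·0.169492 = 0.0873118.
P(III | observation) = 0.0389831 / 0.0873118 = 0.446481.

0.4465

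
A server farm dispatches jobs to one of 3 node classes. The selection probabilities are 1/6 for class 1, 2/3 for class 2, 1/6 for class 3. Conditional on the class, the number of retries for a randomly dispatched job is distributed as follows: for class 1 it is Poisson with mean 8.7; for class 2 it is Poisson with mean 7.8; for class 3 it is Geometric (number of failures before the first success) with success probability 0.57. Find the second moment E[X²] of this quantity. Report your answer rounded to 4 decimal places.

For each component E[X²] = Var + (mean)², giving 1: 84.39; 2: 68.64; 3: 1.89258.
Overall E[X²] = 0.166667·84.39 + 0.666667·68.64 + 0.166667·1.89258 = 60.1404.

60.1404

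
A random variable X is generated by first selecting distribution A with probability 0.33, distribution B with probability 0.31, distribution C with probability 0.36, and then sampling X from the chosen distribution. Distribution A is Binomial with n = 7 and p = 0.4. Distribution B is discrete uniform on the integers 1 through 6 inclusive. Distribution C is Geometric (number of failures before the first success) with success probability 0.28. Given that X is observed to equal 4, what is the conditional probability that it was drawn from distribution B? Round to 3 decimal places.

Likelihoods P(X=4 | ·): A: 0.193536; B: 0.166667; C: 0.0752468.
Posterior ∝ prior × likelihood. Numerator for B: 0.31·0.166667 = 0.0516667.
Normalizing constant: 0.33·0.193536 + 0.31·0.166667 + 0.36·0.0752468 = 0.142622.
P(B | observation) = 0.0516667 / 0.142622 = 0.362262.

0.362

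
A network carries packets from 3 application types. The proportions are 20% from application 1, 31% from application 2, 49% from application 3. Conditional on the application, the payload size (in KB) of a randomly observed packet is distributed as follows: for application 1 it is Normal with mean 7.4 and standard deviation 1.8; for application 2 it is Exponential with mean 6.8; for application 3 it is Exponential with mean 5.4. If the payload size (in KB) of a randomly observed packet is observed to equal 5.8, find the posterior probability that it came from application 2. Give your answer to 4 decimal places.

Likelihoods f(5.8 | ·): 1: 0.149302; 2: 0.0626705; 3: 0.0632618.
Posterior ∝ prior × likelihood. Numerator for 2: 0.31·0.0626705 = 0.0194279.
Normalizing constant: 0.2·0.149302 + 0.31·0.0626705 + 0.49·0.0632618 = 0.0802865.
P(2 | observation) = 0.0194279 / 0.0802865 = 0.241982.

0.2420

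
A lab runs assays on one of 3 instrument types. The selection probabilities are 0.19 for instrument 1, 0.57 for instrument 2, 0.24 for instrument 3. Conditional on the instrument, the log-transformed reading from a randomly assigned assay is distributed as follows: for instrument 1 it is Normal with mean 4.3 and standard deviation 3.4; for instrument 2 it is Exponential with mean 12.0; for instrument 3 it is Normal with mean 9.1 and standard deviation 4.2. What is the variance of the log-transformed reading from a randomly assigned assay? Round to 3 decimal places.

97.132

Per component, 1: μ=4.3, E[X²]=30.05; 2: μ=12, E[X²]=288; 3: μ=9.1, E[X²]=100.45.
E[X] = 0.19·4.3 + 0.57·12 + 0.24·9.1 = 9.841.
E[X²] = 0.19·30.05 + 0.57·288 + 0.24·100.45 = 193.977.
Var(X) = E[X²] − (E[X])² = 193.977 − 96.8453 = 97.1322.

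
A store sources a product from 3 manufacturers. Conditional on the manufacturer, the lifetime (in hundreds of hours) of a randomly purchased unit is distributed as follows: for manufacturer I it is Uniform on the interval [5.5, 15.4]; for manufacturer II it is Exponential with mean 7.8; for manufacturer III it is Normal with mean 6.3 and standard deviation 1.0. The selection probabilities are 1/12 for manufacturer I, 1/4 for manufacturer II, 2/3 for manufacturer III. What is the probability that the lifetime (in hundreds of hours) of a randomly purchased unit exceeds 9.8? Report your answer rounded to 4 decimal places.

0.1185

Conditional on each manufacturer, P(X > 9.8): I: 0.565657; II: 0.284674; III: 0.000232629.
By total probability, P(X > 9.8) = 0.0833333·0.565657 + 0.25·0.284674 + 0.666667·0.000232629 = 0.118462.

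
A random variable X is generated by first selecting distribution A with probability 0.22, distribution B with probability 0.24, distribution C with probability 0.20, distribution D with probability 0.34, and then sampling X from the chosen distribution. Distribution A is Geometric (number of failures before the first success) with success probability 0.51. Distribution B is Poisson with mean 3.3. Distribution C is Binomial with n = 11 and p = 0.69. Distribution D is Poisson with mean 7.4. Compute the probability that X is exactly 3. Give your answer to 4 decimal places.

Conditional on each component, P(X = 3): A: 0.060001; B: 0.220912; C: 0.00462301; D: 0.0412824.
By total probability, P(X = 3) = 0.22·0.060001 + 0.24·0.220912 + 0.2·0.00462301 + 0.34·0.0412824 = 0.0811796.

0.0812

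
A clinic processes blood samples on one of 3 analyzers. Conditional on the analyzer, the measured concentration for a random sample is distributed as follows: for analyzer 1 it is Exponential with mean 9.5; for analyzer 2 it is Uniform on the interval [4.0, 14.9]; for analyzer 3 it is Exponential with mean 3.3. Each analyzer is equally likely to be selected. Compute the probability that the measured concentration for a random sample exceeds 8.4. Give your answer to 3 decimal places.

Conditional on each analyzer, P(X > 8.4): 1: 0.41304; 2: 0.59633; 3: 0.0784374.
By total probability, P(X > 8.4) = 0.333333·0.41304 + 0.333333·0.59633 + 0.333333·0.0784374 = 0.362603.

0.363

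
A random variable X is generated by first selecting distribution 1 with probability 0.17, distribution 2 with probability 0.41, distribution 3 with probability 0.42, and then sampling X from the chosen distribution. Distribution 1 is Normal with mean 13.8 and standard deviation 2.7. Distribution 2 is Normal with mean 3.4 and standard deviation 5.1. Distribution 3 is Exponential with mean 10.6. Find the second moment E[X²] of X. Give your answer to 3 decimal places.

143.400

For each component E[X²] = Var + (mean)², giving 1: 197.73; 2: 37.57; 3: 224.72.
Overall E[X²] = 0.17·197.73 + 0.41·37.57 + 0.42·224.72 = 143.4.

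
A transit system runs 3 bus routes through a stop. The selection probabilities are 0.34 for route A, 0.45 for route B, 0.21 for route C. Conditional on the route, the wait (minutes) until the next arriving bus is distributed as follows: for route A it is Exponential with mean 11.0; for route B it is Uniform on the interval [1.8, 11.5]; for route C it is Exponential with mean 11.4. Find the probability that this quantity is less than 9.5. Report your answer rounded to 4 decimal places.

0.6726

Conditional on each route, P(X < 9.5): A: 0.578374; B: 0.793814; C: 0.565402.
By total probability, P(X < 9.5) = 0.34·0.578374 + 0.45·0.793814 + 0.21·0.565402 = 0.672598.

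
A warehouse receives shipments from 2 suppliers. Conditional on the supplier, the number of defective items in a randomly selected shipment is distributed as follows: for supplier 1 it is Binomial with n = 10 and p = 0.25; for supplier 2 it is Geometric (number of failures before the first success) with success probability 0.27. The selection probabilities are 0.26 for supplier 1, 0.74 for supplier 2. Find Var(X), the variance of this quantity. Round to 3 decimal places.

Per component, 1: μ=2.5, E[X²]=8.125; 2: μ=2.7037, E[X²]=17.3237.
E[X] = 0.26·2.5 + 0.74·2.7037 = 2.65074.
E[X²] = 0.26·8.125 + 0.74·17.3237 = 14.9321.
Var(X) = E[X²] − (E[X])² = 14.9321 − 7.02643 = 7.90563.

7.906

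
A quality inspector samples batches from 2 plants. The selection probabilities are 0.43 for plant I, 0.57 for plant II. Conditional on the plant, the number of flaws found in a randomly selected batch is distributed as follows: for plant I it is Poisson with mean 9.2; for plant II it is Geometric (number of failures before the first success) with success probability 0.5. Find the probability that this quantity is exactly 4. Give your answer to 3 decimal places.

Conditional on each plant, P(X = 4): I: 0.03016; II: 0.03125.
By total probability, P(X = 4) = 0.43·0.03016 + 0.57·0.03125 = 0.0307813.

0.031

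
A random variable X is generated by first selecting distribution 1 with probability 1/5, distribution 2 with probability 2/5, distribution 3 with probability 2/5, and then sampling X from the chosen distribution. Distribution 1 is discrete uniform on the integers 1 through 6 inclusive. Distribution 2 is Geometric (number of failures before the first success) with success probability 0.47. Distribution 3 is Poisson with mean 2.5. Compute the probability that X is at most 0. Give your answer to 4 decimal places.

Conditional on each component, P(X ≤ 0): 1: 0; 2: 0.47; 3: 0.082085.
By total probability, P(X ≤ 0) = 0.2·0 + 0.4·0.47 + 0.4·0.082085 = 0.220834.

0.2208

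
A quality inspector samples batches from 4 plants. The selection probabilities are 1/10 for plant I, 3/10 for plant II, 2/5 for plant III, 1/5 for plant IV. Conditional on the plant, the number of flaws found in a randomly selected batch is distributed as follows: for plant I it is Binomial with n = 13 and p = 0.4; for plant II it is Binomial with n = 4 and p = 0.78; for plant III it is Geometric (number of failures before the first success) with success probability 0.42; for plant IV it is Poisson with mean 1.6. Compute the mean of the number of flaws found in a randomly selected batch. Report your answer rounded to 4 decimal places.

2.3284

Component means — I: 5.2; II: 3.12; III: 1.38095; IV: 1.6.
E[X] = 0.1·5.2 + 0.3·3.12 + 0.4·1.38095 + 0.2·1.6 = 2.32838.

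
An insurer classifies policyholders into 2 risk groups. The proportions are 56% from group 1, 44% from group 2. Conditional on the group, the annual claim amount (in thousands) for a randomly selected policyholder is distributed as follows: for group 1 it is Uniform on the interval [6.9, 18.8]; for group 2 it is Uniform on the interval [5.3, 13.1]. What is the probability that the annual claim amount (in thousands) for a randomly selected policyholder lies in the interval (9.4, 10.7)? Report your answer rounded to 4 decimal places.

Conditional on each group, P(9.4 < X < 10.7): 1: 0.109244; 2: 0.166667.
By total probability, P(9.4 < X < 10.7) = 0.56·0.109244 + 0.44·0.166667 = 0.13451.

0.1345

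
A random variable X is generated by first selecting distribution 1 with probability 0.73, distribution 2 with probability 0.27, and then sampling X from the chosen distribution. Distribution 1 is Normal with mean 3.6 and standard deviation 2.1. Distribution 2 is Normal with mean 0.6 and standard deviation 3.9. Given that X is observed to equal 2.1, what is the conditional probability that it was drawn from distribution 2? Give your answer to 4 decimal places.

Likelihoods f(2.1 | ·): 1: 0.147198; 2: 0.0949999.
Posterior ∝ prior × likelihood. Numerator for 2: 0.27·0.0949999 = 0.02565.
Normalizing constant: 0.73·0.147198 + 0.27·0.0949999 = 0.133104.
P(2 | observation) = 0.02565 / 0.133104 = 0.192706.

0.1927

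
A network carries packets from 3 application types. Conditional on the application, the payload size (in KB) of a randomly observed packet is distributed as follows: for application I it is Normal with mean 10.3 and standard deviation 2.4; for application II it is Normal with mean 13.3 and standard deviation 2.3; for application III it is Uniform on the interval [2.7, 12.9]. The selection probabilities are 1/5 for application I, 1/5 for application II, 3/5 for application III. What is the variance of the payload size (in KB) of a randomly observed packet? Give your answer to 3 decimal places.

Per component, I: μ=10.3, E[X²]=111.85; II: μ=13.3, E[X²]=182.18; III: μ=7.8, E[X²]=69.51.
E[X] = 0.2·10.3 + 0.2·13.3 + 0.6·7.8 = 9.4.
E[X²] = 0.2·111.85 + 0.2·182.18 + 0.6·69.51 = 100.512.
Var(X) = E[X²] − (E[X])² = 100.512 − 88.36 = 12.152.

12.152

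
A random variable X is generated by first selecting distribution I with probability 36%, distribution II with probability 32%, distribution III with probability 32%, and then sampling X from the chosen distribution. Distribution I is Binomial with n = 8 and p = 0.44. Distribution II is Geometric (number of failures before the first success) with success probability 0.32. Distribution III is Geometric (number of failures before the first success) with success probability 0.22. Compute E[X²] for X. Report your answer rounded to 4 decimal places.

17.9197

For each component E[X²] = Var + (mean)², giving I: 14.3616; II: 11.1562; III: 28.686.
Overall E[X²] = 0.36·14.3616 + 0.32·11.1562 + 0.32·28.686 = 17.9197.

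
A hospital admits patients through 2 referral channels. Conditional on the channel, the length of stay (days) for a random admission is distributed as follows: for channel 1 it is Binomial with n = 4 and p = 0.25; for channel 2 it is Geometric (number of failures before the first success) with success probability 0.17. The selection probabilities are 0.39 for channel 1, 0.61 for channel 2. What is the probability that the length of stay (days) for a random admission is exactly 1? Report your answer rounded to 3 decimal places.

0.251

Conditional on each channel, P(X = 1): 1: 0.421875; 2: 0.1411.
By total probability, P(X = 1) = 0.39·0.421875 + 0.61·0.1411 = 0.250602.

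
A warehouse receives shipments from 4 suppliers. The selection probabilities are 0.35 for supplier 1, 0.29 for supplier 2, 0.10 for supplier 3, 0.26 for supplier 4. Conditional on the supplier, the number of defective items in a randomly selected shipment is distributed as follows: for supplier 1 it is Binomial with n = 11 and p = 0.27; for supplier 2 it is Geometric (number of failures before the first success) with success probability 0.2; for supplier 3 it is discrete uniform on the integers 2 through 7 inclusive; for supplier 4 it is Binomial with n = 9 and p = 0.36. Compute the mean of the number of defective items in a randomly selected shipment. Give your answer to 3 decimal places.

Component means — 1: 2.97; 2: 4; 3: 4.5; 4: 3.24.
E[X] = 0.35·2.97 + 0.29·4 + 0.1·4.5 + 0.26·3.24 = 3.4919.

3.492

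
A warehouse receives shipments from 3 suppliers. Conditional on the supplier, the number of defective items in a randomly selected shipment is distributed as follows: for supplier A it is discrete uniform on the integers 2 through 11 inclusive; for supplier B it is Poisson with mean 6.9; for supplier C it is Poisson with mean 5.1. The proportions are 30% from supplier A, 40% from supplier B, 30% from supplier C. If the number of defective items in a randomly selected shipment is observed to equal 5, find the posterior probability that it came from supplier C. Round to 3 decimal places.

0.389

Likelihoods P(X=5 | ·): A: 0.1; B: 0.131351; C: 0.175294.
Posterior ∝ prior × likelihood. Numerator for C: 0.3·0.175294 = 0.0525883.
Normalizing constant: 0.3·0.1 + 0.4·0.131351 + 0.3·0.175294 = 0.135129.
P(C | observation) = 0.0525883 / 0.135129 = 0.389172.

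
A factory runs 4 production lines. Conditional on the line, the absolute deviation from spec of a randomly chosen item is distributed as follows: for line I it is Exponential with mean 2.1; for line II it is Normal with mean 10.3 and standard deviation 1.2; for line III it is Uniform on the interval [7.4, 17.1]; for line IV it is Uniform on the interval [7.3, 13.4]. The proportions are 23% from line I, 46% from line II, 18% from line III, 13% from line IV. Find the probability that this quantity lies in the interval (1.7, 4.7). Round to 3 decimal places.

0.078

Conditional on each line, P(1.7 < X < 4.7): I: 0.338408; II: 1.53063e-06; III: 0; IV: 0.
By total probability, P(1.7 < X < 4.7) = 0.23·0.338408 + 0.46·1.53063e-06 + 0.18·0 + 0.13·0 = 0.0778347.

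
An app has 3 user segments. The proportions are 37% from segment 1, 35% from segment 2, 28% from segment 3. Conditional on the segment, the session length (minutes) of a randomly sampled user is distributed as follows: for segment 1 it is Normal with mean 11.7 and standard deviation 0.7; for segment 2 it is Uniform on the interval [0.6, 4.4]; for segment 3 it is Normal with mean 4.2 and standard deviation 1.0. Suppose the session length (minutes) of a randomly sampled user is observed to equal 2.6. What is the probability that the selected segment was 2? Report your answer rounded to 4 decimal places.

0.7478

Likelihoods f(2.6 | ·): 1: 1.14269e-37; 2: 0.263158; 3: 0.110921.
Posterior ∝ prior × likelihood. Numerator for 2: 0.35·0.263158 = 0.0921053.
Normalizing constant: 0.37·1.14269e-37 + 0.35·0.263158 + 0.28·0.110921 = 0.123163.
P(2 | observation) = 0.0921053 / 0.123163 = 0.747832.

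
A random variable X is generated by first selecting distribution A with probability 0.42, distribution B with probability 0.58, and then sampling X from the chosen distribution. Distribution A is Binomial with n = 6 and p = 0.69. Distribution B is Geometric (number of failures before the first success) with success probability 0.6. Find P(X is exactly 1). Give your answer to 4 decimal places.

0.1442

Conditional on each component, P(X = 1): A: 0.0118525; B: 0.24.
By total probability, P(X = 1) = 0.42·0.0118525 + 0.58·0.24 = 0.144178.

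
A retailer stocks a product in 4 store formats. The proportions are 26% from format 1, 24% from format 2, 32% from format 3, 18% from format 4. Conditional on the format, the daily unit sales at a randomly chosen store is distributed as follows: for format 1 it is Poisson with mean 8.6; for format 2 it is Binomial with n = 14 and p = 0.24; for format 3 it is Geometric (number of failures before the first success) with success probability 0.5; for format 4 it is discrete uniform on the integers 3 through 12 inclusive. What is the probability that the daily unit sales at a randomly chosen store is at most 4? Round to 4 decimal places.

Conditional on each format, P(X ≤ 4): 1: 0.070054; 2: 0.770276; 3: 0.96875; 4: 0.2.
By total probability, P(X ≤ 4) = 0.26·0.070054 + 0.24·0.770276 + 0.32·0.96875 + 0.18·0.2 = 0.54908.

0.5491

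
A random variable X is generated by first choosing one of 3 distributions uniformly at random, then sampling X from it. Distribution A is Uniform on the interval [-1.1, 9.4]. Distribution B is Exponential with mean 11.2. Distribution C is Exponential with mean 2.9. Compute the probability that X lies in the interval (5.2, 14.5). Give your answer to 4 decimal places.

0.3048

Conditional on each component, P(5.2 < X < 14.5): A: 0.4; B: 0.354588; C: 0.159705.
By total probability, P(5.2 < X < 14.5) = 0.333333·0.4 + 0.333333·0.354588 + 0.333333·0.159705 = 0.304764.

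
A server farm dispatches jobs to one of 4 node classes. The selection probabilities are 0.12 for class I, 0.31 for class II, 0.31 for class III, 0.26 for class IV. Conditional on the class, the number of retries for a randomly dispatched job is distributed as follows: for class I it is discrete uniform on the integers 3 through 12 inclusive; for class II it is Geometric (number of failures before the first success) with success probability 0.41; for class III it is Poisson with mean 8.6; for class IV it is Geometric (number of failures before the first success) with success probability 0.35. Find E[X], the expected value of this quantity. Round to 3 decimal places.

4.495

Component means — I: 7.5; II: 1.43902; III: 8.6; IV: 1.85714.
E[X] = 0.12·7.5 + 0.31·1.43902 + 0.31·8.6 + 0.26·1.85714 = 4.49495.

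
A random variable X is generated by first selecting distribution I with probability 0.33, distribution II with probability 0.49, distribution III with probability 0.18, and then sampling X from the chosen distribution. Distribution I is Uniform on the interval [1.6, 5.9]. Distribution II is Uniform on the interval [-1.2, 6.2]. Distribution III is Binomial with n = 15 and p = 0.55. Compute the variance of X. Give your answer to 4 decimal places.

7.7844

Per component, I: μ=3.75, E[X²]=15.6033; II: μ=2.5, E[X²]=10.8133; III: μ=8.25, E[X²]=71.775.
E[X] = 0.33·3.75 + 0.49·2.5 + 0.18·8.25 = 3.9475.
E[X²] = 0.33·15.6033 + 0.49·10.8133 + 0.18·71.775 = 23.3671.
Var(X) = E[X²] − (E[X])² = 23.3671 − 15.5828 = 7.78438.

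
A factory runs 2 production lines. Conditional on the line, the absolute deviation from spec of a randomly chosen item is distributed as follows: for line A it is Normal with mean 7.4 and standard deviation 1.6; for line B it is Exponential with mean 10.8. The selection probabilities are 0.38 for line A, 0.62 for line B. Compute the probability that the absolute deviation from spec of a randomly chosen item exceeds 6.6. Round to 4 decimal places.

0.5993

Conditional on each line, P(X > 6.6): A: 0.691462; B: 0.542747.
By total probability, P(X > 6.6) = 0.38·0.691462 + 0.62·0.542747 = 0.599259.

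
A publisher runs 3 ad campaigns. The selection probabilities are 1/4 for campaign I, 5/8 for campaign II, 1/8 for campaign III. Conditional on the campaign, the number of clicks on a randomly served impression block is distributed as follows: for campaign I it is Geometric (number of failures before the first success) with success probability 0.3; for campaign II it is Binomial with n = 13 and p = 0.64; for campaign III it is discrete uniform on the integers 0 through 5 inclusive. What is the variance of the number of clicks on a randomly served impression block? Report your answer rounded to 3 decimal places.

12.428

Per component, I: μ=2.33333, E[X²]=13.2222; II: μ=8.32, E[X²]=72.2176; III: μ=2.5, E[X²]=9.16667.
E[X] = 0.25·2.33333 + 0.625·8.32 + 0.125·2.5 = 6.09583.
E[X²] = 0.25·13.2222 + 0.625·72.2176 + 0.125·9.16667 = 49.5874.
Var(X) = E[X²] − (E[X])² = 49.5874 − 37.1592 = 12.4282.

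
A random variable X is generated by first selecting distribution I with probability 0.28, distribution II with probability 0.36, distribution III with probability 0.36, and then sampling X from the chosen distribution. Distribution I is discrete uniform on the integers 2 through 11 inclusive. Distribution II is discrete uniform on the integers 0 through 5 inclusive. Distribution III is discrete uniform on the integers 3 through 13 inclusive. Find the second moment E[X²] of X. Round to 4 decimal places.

44.0800

For each component E[X²] = Var + (mean)², giving I: 50.5; II: 9.16667; III: 74.
Overall E[X²] = 0.28·50.5 + 0.36·9.16667 + 0.36·74 = 44.08.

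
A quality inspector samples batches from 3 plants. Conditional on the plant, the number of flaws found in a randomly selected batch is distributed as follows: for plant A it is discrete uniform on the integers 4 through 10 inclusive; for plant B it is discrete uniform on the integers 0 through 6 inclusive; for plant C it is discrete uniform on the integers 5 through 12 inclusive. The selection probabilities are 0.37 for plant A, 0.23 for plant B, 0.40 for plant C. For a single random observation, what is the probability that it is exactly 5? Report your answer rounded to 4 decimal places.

0.1357

Conditional on each plant, P(X = 5): A: 0.142857; B: 0.142857; C: 0.125.
By total probability, P(X = 5) = 0.37·0.142857 + 0.23·0.142857 + 0.4·0.125 = 0.135714.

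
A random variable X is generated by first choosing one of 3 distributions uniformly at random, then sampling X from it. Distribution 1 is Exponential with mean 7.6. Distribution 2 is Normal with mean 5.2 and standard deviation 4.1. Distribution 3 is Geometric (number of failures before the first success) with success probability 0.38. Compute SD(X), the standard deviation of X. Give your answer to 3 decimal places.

Per component, 1: μ=7.6, E[X²]=115.52; 2: μ=5.2, E[X²]=43.85; 3: μ=1.63158, E[X²]=6.95568.
E[X] = 0.333333·7.6 + 0.333333·5.2 + 0.333333·1.63158 = 4.81053.
E[X²] = 0.333333·115.52 + 0.333333·43.85 + 0.333333·6.95568 = 55.4419.
Var(X) = E[X²] − (E[X])² = 55.4419 − 23.1412 = 32.3007.
SD(X) = √32.3007 = 5.68337.

5.683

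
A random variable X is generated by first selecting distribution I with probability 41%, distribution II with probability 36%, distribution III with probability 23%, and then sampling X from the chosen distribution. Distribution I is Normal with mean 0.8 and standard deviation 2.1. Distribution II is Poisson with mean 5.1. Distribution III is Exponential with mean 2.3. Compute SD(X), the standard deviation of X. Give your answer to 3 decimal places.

2.907

Per component, I: μ=0.8, E[X²]=5.05; II: μ=5.1, E[X²]=31.11; III: μ=2.3, E[X²]=10.58.
E[X] = 0.41·0.8 + 0.36·5.1 + 0.23·2.3 = 2.693.
E[X²] = 0.41·5.05 + 0.36·31.11 + 0.23·10.58 = 15.7035.
Var(X) = E[X²] − (E[X])² = 15.7035 − 7.25225 = 8.45125.
SD(X) = √8.45125 = 2.9071.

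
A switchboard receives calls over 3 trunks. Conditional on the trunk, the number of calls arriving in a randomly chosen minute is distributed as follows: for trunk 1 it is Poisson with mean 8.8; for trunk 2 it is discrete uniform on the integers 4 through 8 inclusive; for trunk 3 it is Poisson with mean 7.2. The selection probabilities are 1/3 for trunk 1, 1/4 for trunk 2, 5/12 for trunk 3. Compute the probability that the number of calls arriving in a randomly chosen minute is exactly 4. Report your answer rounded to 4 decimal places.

Conditional on each trunk, P(X = 4): 1: 0.0376641; 2: 0.2; 3: 0.0835985.
By total probability, P(X = 4) = 0.333333·0.0376641 + 0.25·0.2 + 0.416667·0.0835985 = 0.0973874.

0.0974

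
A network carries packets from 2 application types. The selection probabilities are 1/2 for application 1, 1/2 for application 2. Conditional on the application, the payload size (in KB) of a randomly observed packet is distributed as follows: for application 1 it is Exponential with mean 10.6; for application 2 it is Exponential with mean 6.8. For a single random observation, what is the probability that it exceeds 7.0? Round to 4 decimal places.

Conditional on each application, P(X > 7.0): 1: 0.516656; 2: 0.357217.
By total probability, P(X > 7.0) = 0.5·0.516656 + 0.5·0.357217 = 0.436937.

0.4369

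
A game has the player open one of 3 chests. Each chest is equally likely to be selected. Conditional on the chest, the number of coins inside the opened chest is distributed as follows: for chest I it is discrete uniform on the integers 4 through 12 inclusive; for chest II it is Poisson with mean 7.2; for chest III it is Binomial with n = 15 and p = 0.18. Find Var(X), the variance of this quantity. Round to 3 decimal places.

10.802

Per component, I: μ=8, E[X²]=70.6667; II: μ=7.2, E[X²]=59.04; III: μ=2.7, E[X²]=9.504.
E[X] = 0.333333·8 + 0.333333·7.2 + 0.333333·2.7 = 5.96667.
E[X²] = 0.333333·70.6667 + 0.333333·59.04 + 0.333333·9.504 = 46.4036.
Var(X) = E[X²] − (E[X])² = 46.4036 − 35.6011 = 10.8024.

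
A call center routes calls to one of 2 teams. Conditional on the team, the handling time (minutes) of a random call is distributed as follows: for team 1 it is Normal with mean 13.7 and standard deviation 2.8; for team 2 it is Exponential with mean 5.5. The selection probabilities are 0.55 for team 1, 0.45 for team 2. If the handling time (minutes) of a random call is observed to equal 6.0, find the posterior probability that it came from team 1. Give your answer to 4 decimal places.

0.0610

Likelihoods f(6.0 | ·): 1: 0.0032477; 2: 0.0610747.
Posterior ∝ prior × likelihood. Numerator for 1: 0.55·0.0032477 = 0.00178624.
Normalizing constant: 0.55·0.0032477 + 0.45·0.0610747 = 0.0292699.
P(1 | observation) = 0.00178624 / 0.0292699 = 0.0610264.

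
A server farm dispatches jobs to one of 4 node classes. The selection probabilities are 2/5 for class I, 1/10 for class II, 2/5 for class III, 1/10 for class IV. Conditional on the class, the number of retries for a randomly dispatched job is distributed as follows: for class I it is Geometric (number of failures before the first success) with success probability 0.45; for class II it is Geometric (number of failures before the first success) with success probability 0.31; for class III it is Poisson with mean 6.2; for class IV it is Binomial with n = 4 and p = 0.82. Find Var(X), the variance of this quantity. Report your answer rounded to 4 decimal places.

Per component, I: μ=1.22222, E[X²]=4.20988; II: μ=2.22581, E[X²]=12.1342; III: μ=6.2, E[X²]=44.64; IV: μ=3.28, E[X²]=11.3488.
E[X] = 0.4·1.22222 + 0.1·2.22581 + 0.4·6.2 + 0.1·3.28 = 3.51947.
E[X²] = 0.4·4.20988 + 0.1·12.1342 + 0.4·44.64 + 0.1·11.3488 = 21.8883.
Var(X) = E[X²] − (E[X])² = 21.8883 − 12.3867 = 9.50159.

9.5016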